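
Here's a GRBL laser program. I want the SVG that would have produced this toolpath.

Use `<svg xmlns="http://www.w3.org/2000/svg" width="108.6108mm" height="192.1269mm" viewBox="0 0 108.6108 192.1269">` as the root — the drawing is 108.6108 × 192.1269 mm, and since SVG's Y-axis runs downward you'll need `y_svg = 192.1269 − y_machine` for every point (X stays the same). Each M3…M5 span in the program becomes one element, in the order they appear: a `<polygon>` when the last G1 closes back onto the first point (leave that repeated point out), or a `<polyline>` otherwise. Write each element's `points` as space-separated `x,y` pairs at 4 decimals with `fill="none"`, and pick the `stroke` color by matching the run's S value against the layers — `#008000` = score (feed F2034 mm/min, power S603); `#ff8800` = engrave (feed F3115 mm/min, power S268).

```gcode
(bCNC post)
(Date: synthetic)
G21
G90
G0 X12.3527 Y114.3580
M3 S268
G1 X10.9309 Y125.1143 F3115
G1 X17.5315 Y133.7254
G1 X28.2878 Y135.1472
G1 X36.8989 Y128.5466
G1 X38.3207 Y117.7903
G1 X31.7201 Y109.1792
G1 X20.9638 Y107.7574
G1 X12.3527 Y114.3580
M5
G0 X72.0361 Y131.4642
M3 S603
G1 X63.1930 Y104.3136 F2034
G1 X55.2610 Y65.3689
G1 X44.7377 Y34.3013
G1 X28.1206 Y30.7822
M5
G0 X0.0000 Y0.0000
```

Machine Y-up, SVG Y-down with viewBox height 192.1269, so y_svg = 192.1269 − y_machine; X carries over.

Run 1: power S268 maps to stroke `#ff8800` (engrave). The run returns to its start, so emit a `<polygon>` with points (Y-flipped): 12.3527,77.7689 10.9309,67.0126 17.5315,58.4015 28.2878,56.9797 36.8989,63.5803 38.3207,74.3366 31.7201,82.9477 20.9638,84.3695.

Run 2: power S603 maps to stroke `#008000` (score). The run is open, so emit a `<polyline>` with points (Y-flipped): 72.0361,60.6627 63.1930,87.8133 55.2610,126.7580 44.7377,157.8256 28.1206,161.3447.

<svg xmlns="http://www.w3.org/2000/svg" width="108.6108mm" height="192.1269mm" viewBox="0 0 108.6108 192.1269">
  <polygon points="12.3527,77.7689 10.9309,67.0126 17.5315,58.4015 28.2878,56.9797 36.8989,63.5803 38.3207,74.3366 31.7201,82.9477 20.9638,84.3695" fill="none" stroke="#ff8800"/>
  <polyline points="72.0361,60.6627 63.1930,87.8133 55.2610,126.7580 44.7377,157.8256 28.1206,161.3447" fill="none" stroke="#008000"/>
</svg>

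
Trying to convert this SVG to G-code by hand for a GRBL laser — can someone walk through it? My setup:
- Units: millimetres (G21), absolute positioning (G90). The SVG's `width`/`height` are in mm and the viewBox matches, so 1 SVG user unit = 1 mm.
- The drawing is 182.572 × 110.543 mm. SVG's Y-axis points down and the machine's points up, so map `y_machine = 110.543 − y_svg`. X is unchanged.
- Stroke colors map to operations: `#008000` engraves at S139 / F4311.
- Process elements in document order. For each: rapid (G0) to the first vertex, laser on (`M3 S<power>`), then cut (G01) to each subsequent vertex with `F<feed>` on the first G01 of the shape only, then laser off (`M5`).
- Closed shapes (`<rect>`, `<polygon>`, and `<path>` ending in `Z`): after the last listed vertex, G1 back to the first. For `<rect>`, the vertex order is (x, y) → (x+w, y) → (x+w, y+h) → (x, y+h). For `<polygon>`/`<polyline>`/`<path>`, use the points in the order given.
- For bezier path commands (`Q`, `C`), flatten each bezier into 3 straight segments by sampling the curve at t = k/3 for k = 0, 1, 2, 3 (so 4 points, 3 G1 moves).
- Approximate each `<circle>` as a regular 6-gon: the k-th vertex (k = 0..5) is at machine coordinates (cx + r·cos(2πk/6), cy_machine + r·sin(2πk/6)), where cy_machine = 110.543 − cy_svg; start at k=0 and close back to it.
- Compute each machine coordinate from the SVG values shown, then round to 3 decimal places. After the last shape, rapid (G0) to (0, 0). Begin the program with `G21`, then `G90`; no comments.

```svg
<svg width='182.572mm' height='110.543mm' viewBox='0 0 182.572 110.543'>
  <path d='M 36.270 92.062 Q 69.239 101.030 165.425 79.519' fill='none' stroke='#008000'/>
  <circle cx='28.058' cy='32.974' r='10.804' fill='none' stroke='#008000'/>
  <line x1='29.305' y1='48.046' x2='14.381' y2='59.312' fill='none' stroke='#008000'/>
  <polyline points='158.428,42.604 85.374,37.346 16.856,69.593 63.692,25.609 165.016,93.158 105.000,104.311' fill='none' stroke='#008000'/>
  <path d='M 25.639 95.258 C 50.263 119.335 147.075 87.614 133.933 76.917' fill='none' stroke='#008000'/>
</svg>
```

G21
G90
G0 X36.270 Y18.481
M3 S139
G01 X65.273 Y15.889 F4311
G01 X108.325 Y20.070
G01 X165.425 Y31.024
M5
G0 X38.862 Y77.569
M3 S139
G01 X33.460 Y86.926 F4311
G01 X22.656 Y86.926
G01 X17.254 Y77.569
G01 X22.656 Y68.212
G01 X33.460 Y68.212
G01 X38.862 Y77.569
M5
G0 X29.305 Y62.497
M3 S139
G01 X14.381 Y51.231 F4311
M5
G0 X158.428 Y67.939
M3 S139
G01 X85.374 Y73.197 F4311
G01 X16.856 Y40.950
G01 X63.692 Y84.934
G01 X165.016 Y17.385
G01 X105.000 Y6.232
M5
G0 X25.639 Y15.285
M3 S139
G01 X67.580 Y6.962 F4311
G01 X117.170 Y18.766
G01 X133.933 Y33.626
M5
G0 X0.000 Y0.000

viewBox `0 0 182.572 110.543` with mm width/height → 1 unit = 1 mm. Flip: y_m = 110.543 − y_svg.

**Shape 1** — `<path>` quadratic bezier, stroke `#008000` → engrave (S139, F4311). Control points (SVG): P0=(36.270,92.062), P1=(69.239,101.030), P2=(165.425,79.519); sampled at t=k/3. Machine vertices: (36.270,18.481) → (65.273,15.889) → (108.325,20.070) → (165.425,31.024). Open path.

**Shape 2** — `<circle>` circle, stroke `#008000` → engrave (S139, F4311). Machine vertices: (38.862,77.569) → (33.460,86.926) → (22.656,86.926) → (17.254,77.569) → (22.656,68.212) → (33.460,68.212) → (38.862,77.569). Closed: final G1 returns to the first vertex.

**Shape 3** — `<line>` line segment, stroke `#008000` → engrave (S139, F4311). Machine vertices: (29.305,62.497) → (14.381,51.231). Open path.

**Shape 4** — `<polyline>` open polyline, stroke `#008000` → engrave (S139, F4311). Machine vertices: (158.428,67.939) → (85.374,73.197) → (16.856,40.950) → (63.692,84.934) → (165.016,17.385) → (105.000,6.232). Open path.

**Shape 5** — `<path>` cubic bezier, stroke `#008000` → engrave (S139, F4311). Control points (SVG): P0=(25.639,95.258), P1=(50.263,119.335), P2=(147.075,87.614), P3=(133.933,76.917); sampled at t=k/3. Machine vertices: (25.639,15.285) → (67.580,6.962) → (117.170,18.766) → (133.933,33.626). Open path.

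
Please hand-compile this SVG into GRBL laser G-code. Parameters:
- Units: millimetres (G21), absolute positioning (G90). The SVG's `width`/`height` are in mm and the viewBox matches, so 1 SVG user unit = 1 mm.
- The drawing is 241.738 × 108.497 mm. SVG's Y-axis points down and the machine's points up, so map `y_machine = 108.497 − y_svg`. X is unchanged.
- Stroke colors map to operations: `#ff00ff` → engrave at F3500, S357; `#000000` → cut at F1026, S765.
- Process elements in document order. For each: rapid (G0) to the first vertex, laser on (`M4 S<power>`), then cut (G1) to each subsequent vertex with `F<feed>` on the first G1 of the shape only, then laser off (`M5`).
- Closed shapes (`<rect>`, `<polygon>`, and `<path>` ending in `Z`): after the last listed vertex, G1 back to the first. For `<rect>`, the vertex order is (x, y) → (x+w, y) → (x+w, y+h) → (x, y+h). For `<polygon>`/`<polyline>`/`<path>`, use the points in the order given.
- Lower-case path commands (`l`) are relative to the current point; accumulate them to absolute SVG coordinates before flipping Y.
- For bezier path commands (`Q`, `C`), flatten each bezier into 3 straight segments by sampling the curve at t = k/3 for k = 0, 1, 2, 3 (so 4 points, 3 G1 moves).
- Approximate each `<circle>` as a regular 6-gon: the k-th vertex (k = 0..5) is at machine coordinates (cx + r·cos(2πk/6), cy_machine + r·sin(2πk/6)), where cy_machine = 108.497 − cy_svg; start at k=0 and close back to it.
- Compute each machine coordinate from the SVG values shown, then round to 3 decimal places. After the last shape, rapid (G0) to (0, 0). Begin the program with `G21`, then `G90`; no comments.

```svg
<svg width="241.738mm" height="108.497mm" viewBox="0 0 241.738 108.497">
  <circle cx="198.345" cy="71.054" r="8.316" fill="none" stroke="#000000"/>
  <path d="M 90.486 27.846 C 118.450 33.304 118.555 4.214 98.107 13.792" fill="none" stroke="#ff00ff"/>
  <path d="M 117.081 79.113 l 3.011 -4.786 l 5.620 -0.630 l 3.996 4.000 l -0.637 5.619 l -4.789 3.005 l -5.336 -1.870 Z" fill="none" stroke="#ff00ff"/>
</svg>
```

G21
G90
G0 X206.661 Y37.443
M4 S765
G1 X202.503 Y44.645 F1026
G1 X194.187 Y44.645
G1 X190.029 Y37.443
G1 X194.187 Y30.241
G1 X202.503 Y30.241
G1 X206.661 Y37.443
M5
G0 X90.486 Y80.651
M4 S357
G1 X109.434 Y83.997 F3500
G1 X111.433 Y94.105
G1 X98.107 Y94.705
M5
G0 X117.081 Y29.384
M4 S357
G1 X120.092 Y34.170 F3500
G1 X125.712 Y34.800
G1 X129.708 Y30.800
G1 X129.071 Y25.181
G1 X124.282 Y22.176
G1 X118.946 Y24.046
G1 X117.081 Y29.384
M5
G0 X0.000 Y0.000

1 u = 1 mm; y_m = 108.497 − y.

[1] `<circle>` circle, #000000→cut S765 F1026: (206.661,37.443) → (202.503,44.645) → (194.187,44.645) → (190.029,37.443) → (194.187,30.241) → (202.503,30.241) → (206.661,37.443) (closed)

[2] `<path>` cubic bezier, #ff00ff→engrave S357 F3500: (90.486,80.651) → (109.434,83.997) → (111.433,94.105) → (98.107,94.705)

[3] `<path>` regular polygon, #ff00ff→engrave S357 F3500: (117.081,29.384) → (120.092,34.170) → (125.712,34.800) → (129.708,30.800) → (129.071,25.181) → (124.282,22.176) → (118.946,24.046) → (117.081,29.384) (closed)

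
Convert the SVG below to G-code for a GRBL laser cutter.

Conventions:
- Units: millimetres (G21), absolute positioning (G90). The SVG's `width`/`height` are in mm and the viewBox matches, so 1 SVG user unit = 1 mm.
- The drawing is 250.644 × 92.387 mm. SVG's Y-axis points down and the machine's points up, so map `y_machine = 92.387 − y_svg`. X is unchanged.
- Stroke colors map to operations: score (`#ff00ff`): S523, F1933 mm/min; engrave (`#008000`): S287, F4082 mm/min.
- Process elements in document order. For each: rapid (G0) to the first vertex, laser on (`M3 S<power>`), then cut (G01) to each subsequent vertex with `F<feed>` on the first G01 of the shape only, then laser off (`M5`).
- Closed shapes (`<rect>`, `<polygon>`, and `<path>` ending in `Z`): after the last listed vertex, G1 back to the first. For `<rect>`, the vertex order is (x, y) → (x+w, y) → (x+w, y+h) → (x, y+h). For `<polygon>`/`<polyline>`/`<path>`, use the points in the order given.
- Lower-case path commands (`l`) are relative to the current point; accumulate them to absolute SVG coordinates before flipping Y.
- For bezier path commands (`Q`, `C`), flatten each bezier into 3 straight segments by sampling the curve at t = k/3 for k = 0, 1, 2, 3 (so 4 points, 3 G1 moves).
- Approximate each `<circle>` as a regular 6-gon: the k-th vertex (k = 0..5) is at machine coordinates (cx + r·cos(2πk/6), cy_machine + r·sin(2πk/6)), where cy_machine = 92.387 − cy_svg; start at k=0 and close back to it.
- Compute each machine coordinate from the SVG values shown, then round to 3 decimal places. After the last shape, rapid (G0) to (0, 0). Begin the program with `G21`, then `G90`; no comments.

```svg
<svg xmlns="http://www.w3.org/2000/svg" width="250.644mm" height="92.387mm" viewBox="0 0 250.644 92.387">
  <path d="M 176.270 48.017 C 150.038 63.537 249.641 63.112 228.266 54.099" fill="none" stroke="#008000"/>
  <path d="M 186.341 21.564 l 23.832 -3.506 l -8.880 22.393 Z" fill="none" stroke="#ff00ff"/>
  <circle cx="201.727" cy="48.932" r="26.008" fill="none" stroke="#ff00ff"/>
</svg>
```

viewBox `0 0 250.644 92.387` with mm width/height → 1 unit = 1 mm. Flip: y_m = 92.387 − y_svg.

**Shape 1** — `<path>` cubic bezier, stroke `#008000` → engrave (S287, F4082). Control points (SVG): P0=(176.270,48.017), P1=(150.038,63.537), P2=(249.641,63.112), P3=(228.266,54.099); sampled at t=k/3. Machine vertices: (176.270,44.370) → (182.842,33.893) → (218.456,32.410) → (228.266,38.288). Open path.

**Shape 2** — `<path>` regular polygon, stroke `#ff00ff` → score (S523, F1933). Machine vertices: (186.341,70.823) → (210.173,74.329) → (201.293,51.936) → (186.341,70.823). Closed: final G1 returns to the first vertex.

**Shape 3** — `<circle>` circle, stroke `#ff00ff` → score (S523, F1933). Machine vertices: (227.735,43.455) → (214.731,65.979) → (188.723,65.979) → (175.719,43.455) → (188.723,20.931) → (214.731,20.931) → (227.735,43.455). Closed: final G1 returns to the first vertex.

G21
G90
G0 X176.270 Y44.370
M3 S287
G01 X182.842 Y33.893 F4082
G01 X218.456 Y32.410
G01 X228.266 Y38.288
M5
G0 X186.341 Y70.823
M3 S523
G01 X210.173 Y74.329 F1933
G01 X201.293 Y51.936
G01 X186.341 Y70.823
M5
G0 X227.735 Y43.455
M3 S523
G01 X214.731 Y65.979 F1933
G01 X188.723 Y65.979
G01 X175.719 Y43.455
G01 X188.723 Y20.931
G01 X214.731 Y20.931
G01 X227.735 Y43.455
M5
G0 X0.000 Y0.000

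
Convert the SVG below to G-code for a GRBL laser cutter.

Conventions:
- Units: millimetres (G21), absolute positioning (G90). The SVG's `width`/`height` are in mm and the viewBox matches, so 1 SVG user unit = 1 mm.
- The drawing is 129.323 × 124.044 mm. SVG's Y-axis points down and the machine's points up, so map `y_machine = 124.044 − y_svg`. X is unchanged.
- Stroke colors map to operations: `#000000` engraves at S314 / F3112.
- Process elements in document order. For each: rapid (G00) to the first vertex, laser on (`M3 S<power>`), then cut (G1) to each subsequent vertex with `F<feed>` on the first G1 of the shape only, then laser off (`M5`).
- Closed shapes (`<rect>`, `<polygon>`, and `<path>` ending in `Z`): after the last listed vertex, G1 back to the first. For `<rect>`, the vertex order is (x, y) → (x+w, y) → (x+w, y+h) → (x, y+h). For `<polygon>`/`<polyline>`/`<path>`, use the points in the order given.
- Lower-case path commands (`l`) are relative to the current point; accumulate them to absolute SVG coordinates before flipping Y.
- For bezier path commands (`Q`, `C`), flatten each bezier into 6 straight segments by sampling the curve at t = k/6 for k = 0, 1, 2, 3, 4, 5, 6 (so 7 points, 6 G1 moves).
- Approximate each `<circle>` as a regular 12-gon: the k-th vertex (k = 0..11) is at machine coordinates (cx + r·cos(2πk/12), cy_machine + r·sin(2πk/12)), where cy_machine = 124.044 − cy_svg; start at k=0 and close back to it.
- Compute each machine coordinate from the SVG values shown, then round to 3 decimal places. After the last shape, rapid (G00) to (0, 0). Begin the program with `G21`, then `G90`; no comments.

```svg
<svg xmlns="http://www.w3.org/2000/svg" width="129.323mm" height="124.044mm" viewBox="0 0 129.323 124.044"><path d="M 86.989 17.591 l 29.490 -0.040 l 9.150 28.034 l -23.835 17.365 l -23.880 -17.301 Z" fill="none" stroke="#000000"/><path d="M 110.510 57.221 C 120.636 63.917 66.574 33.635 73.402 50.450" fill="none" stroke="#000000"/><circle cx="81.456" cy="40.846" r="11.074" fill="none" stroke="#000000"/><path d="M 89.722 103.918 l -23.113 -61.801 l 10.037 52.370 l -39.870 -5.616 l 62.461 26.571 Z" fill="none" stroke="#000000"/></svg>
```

viewBox `0 0 129.323 124.044` with mm width/height → 1 unit = 1 mm. Flip: y_m = 124.044 − y_svg.

**Shape 1** — `<path>` regular polygon, stroke `#000000` → engrave (S314, F3112). Machine vertices: (86.989,106.453) → (116.479,106.493) → (125.629,78.459) → (101.794,61.094) → (77.914,78.395) → (86.989,106.453). Closed: final G1 returns to the first vertex.

**Shape 2** — `<path>` cubic bezier, stroke `#000000` → engrave (S314, F3112). Control points (SVG): P0=(110.510,57.221), P1=(120.636,63.917), P2=(66.574,33.635), P3=(73.402,50.450); sampled at t=k/6. Machine vertices: (110.510,66.823) → (110.803,66.167) → (103.873,69.339) → (93.193,74.003) → (82.238,77.824) → (74.483,78.466) → (73.402,73.594). Open path.

**Shape 3** — `<circle>` circle, stroke `#000000` → engrave (S314, F3112). Machine vertices: (92.530,83.198) → (91.046,88.735) → (86.993,92.788) → (81.456,94.272) → (75.919,92.788) → (71.866,88.735) → (70.382,83.198) → (71.866,77.661) → (75.919,73.608) → (81.456,72.124) → (86.993,73.608) → (91.046,77.661) → (92.530,83.198). Closed: final G1 returns to the first vertex.

**Shape 4** — `<path>` closed polygon, stroke `#000000` → engrave (S314, F3112). Machine vertices: (89.722,20.126) → (66.609,81.927) → (76.646,29.557) → (36.776,35.173) → (99.237,8.602) → (89.722,20.126). Closed: final G1 returns to the first vertex.

G21
G90
G00 X86.989 Y106.453
M3 S314
G1 X116.479 Y106.493 F3112
G1 X125.629 Y78.459
G1 X101.794 Y61.094
G1 X77.914 Y78.395
G1 X86.989 Y106.453
M5
G00 X110.510 Y66.823
M3 S314
G1 X110.803 Y66.167 F3112
G1 X103.873 Y69.339
G1 X93.193 Y74.003
G1 X82.238 Y77.824
G1 X74.483 Y78.466
G1 X73.402 Y73.594
M5
G00 X92.530 Y83.198
M3 S314
G1 X91.046 Y88.735 F3112
G1 X86.993 Y92.788
G1 X81.456 Y94.272
G1 X75.919 Y92.788
G1 X71.866 Y88.735
G1 X70.382 Y83.198
G1 X71.866 Y77.661
G1 X75.919 Y73.608
G1 X81.456 Y72.124
G1 X86.993 Y73.608
G1 X91.046 Y77.661
G1 X92.530 Y83.198
M5
G00 X89.722 Y20.126
M3 S314
G1 X66.609 Y81.927 F3112
G1 X76.646 Y29.557
G1 X36.776 Y35.173
G1 X99.237 Y8.602
G1 X89.722 Y20.126
M5
G00 X0.000 Y0.000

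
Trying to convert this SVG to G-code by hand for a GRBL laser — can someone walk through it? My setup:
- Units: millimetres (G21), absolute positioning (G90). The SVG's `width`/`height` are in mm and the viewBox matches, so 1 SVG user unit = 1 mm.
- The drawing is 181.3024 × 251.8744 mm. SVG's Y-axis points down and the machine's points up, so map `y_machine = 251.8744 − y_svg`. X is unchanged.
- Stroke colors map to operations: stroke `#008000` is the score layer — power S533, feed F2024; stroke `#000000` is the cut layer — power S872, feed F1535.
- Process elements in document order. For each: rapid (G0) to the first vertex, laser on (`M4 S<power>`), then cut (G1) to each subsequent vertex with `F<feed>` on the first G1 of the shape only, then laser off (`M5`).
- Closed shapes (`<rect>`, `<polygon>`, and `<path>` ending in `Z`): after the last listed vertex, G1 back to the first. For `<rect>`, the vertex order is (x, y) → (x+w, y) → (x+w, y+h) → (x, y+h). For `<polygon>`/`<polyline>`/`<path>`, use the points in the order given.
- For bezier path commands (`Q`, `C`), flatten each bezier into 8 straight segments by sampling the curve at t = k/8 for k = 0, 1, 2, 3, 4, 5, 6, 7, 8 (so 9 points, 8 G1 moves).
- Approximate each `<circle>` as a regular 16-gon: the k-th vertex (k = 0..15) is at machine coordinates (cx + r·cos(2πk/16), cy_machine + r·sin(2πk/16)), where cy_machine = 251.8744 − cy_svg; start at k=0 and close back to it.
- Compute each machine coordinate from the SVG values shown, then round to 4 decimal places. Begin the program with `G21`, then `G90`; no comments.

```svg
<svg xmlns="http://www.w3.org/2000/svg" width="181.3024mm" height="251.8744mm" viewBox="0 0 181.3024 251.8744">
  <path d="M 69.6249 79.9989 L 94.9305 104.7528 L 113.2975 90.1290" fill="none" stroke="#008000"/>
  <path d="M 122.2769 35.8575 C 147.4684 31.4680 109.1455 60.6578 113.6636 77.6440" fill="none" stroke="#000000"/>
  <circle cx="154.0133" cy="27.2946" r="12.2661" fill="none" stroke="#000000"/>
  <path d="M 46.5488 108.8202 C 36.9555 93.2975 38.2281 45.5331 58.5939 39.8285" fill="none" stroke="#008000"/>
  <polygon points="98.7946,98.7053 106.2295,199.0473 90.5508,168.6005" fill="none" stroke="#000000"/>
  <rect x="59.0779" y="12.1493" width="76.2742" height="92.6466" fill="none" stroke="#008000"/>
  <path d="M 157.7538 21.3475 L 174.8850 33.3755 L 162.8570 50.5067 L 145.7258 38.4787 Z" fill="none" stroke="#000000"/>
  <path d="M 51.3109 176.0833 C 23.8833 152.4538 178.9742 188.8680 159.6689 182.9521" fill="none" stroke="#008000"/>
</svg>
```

viewBox `0 0 181.3024 251.8744` with mm width/height → 1 unit = 1 mm. Flip: y_m = 251.8744 − y_svg.

**Shape 1** — `<path>` open polyline, stroke `#008000` → score (S533, F2024). Machine vertices: (69.6249,171.8755) → (94.9305,147.1216) → (113.2975,161.7454). Open path.

**Shape 2** — `<path>` cubic bezier, stroke `#000000` → cut (S872, F1535). Control points (SVG): P0=(122.2769,35.8575), P1=(147.4684,31.4680), P2=(109.1455,60.6578), P3=(113.6636,77.6440); sampled at t=k/8. Machine vertices: (122.2769,216.0169) → (128.9542,216.1784) → (130.9234,213.7283) → (129.4308,209.2032) → (125.7228,203.1395) → (121.0457,196.0739) → (116.6459,188.5429) → (113.7698,181.0828) → (113.6636,174.2304). Open path.

**Shape 3** — `<circle>` circle, stroke `#000000` → cut (S872, F1535). Machine vertices: (166.2794,224.5798) → (165.3457,229.2738) → (162.6867,233.2532) → (158.7073,235.9122) → (154.0133,236.8459) → (149.3193,235.9122) → (145.3399,233.2532) → (142.6809,229.2738) → (141.7472,224.5798) → (142.6809,219.8858) → (145.3399,215.9064) → (149.3193,213.2474) → (154.0133,212.3137) → (158.7073,213.2474) → (162.6867,215.9064) → (165.3457,219.8858) → (166.2794,224.5798). Closed: final G1 returns to the first vertex.

**Shape 4** — `<path>` cubic bezier, stroke `#008000` → score (S533, F2024). Control points (SVG): P0=(46.5488,108.8202), P1=(36.9555,93.2975), P2=(38.2281,45.5331), P3=(58.5939,39.8285); sampled at t=k/8. Machine vertices: (46.5488,143.0542) → (43.4767,150.2414) → (41.5197,159.5806) → (40.7743,170.2010) → (41.3367,181.2318) → (43.3035,191.8025) → (46.7710,201.0422) → (51.8356,208.0802) → (58.5939,212.0459). Open path.

**Shape 5** — `<polygon>` closed polygon, stroke `#000000` → cut (S872, F1535). Machine vertices: (98.7946,153.1691) → (106.2295,52.8271) → (90.5508,83.2739) → (98.7946,153.1691). Closed: final G1 returns to the first vertex.

**Shape 6** — `<rect>` rectangle, stroke `#008000` → score (S533, F2024). Machine vertices: (59.0779,239.7251) → (135.3521,239.7251) → (135.3521,147.0785) → (59.0779,147.0785) → (59.0779,239.7251). Closed: final G1 returns to the first vertex.

**Shape 7** — `<path>` regular polygon, stroke `#000000` → cut (S872, F1535). Machine vertices: (157.7538,230.5269) → (174.8850,218.4989) → (162.8570,201.3677) → (145.7258,213.3957) → (157.7538,230.5269). Closed: final G1 returns to the first vertex.

**Shape 8** — `<path>` cubic bezier, stroke `#008000` → score (S533, F2024). Control points (SVG): P0=(51.3109,176.0833), P1=(23.8833,152.4538), P2=(178.9742,188.8680), P3=(159.6689,182.9521); sampled at t=k/8. Machine vertices: (51.3109,75.7911) → (48.8840,82.0376) → (59.3856,83.8546) → (78.6332,82.4420) → (102.4440,78.9993) → (126.6356,74.7263) → (147.0254,70.8227) → (159.4307,68.4881) → (159.6689,68.9223). Open path.

G21
G90
G0 X69.6249 Y171.8755
M4 S533
G1 X94.9305 Y147.1216 F2024
G1 X113.2975 Y161.7454
M5
G0 X122.2769 Y216.0169
M4 S872
G1 X128.9542 Y216.1784 F1535
G1 X130.9234 Y213.7283
G1 X129.4308 Y209.2032
G1 X125.7228 Y203.1395
G1 X121.0457 Y196.0739
G1 X116.6459 Y188.5429
G1 X113.7698 Y181.0828
G1 X113.6636 Y174.2304
M5
G0 X166.2794 Y224.5798
M4 S872
G1 X165.3457 Y229.2738 F1535
G1 X162.6867 Y233.2532
G1 X158.7073 Y235.9122
G1 X154.0133 Y236.8459
G1 X149.3193 Y235.9122
G1 X145.3399 Y233.2532
G1 X142.6809 Y229.2738
G1 X141.7472 Y224.5798
G1 X142.6809 Y219.8858
G1 X145.3399 Y215.9064
G1 X149.3193 Y213.2474
G1 X154.0133 Y212.3137
G1 X158.7073 Y213.2474
G1 X162.6867 Y215.9064
G1 X165.3457 Y219.8858
G1 X166.2794 Y224.5798
M5
G0 X46.5488 Y143.0542
M4 S533
G1 X43.4767 Y150.2414 F2024
G1 X41.5197 Y159.5806
G1 X40.7743 Y170.2010
G1 X41.3367 Y181.2318
G1 X43.3035 Y191.8025
G1 X46.7710 Y201.0422
G1 X51.8356 Y208.0802
G1 X58.5939 Y212.0459
M5
G0 X98.7946 Y153.1691
M4 S872
G1 X106.2295 Y52.8271 F1535
G1 X90.5508 Y83.2739
G1 X98.7946 Y153.1691
M5
G0 X59.0779 Y239.7251
M4 S533
G1 X135.3521 Y239.7251 F2024
G1 X135.3521 Y147.0785
G1 X59.0779 Y147.0785
G1 X59.0779 Y239.7251
M5
G0 X157.7538 Y230.5269
M4 S872
G1 X174.8850 Y218.4989 F1535
G1 X162.8570 Y201.3677
G1 X145.7258 Y213.3957
G1 X157.7538 Y230.5269
M5
G0 X51.3109 Y75.7911
M4 S533
G1 X48.8840 Y82.0376 F2024
G1 X59.3856 Y83.8546
G1 X78.6332 Y82.4420
G1 X102.4440 Y78.9993
G1 X126.6356 Y74.7263
G1 X147.0254 Y70.8227
G1 X159.4307 Y68.4881
G1 X159.6689 Y68.9223
M5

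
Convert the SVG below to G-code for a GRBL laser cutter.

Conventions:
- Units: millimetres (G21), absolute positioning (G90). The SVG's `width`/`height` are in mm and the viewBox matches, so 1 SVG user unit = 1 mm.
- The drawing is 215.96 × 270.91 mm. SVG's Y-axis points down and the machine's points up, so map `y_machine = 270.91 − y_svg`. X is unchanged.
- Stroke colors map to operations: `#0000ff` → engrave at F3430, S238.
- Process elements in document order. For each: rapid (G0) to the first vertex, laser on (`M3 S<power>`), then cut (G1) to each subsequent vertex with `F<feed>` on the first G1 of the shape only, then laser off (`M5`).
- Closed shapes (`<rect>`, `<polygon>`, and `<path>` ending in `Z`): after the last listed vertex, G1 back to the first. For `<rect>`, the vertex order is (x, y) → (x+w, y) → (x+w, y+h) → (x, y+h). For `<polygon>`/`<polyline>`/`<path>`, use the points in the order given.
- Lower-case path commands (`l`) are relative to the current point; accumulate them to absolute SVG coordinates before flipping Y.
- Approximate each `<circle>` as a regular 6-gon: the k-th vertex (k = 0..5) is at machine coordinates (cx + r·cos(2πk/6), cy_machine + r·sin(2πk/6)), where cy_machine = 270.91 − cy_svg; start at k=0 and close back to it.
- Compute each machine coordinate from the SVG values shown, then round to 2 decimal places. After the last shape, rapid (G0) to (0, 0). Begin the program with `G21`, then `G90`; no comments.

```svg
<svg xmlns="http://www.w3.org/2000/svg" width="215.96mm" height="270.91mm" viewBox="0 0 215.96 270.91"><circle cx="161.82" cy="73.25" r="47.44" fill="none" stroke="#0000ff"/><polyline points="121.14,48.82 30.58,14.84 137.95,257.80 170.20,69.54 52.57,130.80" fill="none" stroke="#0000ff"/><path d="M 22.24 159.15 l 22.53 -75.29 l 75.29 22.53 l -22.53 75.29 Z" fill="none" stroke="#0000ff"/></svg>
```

G21
G90
G0 X209.26 Y197.66
M3 S238
G1 X185.54 Y238.74 F3430
G1 X138.10 Y238.74
G1 X114.38 Y197.66
G1 X138.10 Y156.58
G1 X185.54 Y156.58
G1 X209.26 Y197.66
M5
G0 X121.14 Y222.09
M3 S238
G1 X30.58 Y256.07 F3430
G1 X137.95 Y13.11
G1 X170.20 Y201.37
G1 X52.57 Y140.11
M5
G0 X22.24 Y111.76
M3 S238
G1 X44.77 Y187.05 F3430
G1 X120.06 Y164.52
G1 X97.53 Y89.23
G1 X22.24 Y111.76
M5
G0 X0.00 Y0.00

viewBox `0 0 215.96 270.91` with mm width/height → 1 unit = 1 mm. Flip: y_m = 270.91 − y_svg.

**Shape 1** — `<circle>` circle, stroke `#0000ff` → engrave (S238, F3430). Machine vertices: (209.26,197.66) → (185.54,238.74) → (138.10,238.74) → (114.38,197.66) → (138.10,156.58) → (185.54,156.58) → (209.26,197.66). Closed: final G1 returns to the first vertex.

**Shape 2** — `<polyline>` open polyline, stroke `#0000ff` → engrave (S238, F3430). Machine vertices: (121.14,222.09) → (30.58,256.07) → (137.95,13.11) → (170.20,201.37) → (52.57,140.11). Open path.

**Shape 3** — `<path>` regular polygon, stroke `#0000ff` → engrave (S238, F3430). Machine vertices: (22.24,111.76) → (44.77,187.05) → (120.06,164.52) → (97.53,89.23) → (22.24,111.76). Closed: final G1 returns to the first vertex.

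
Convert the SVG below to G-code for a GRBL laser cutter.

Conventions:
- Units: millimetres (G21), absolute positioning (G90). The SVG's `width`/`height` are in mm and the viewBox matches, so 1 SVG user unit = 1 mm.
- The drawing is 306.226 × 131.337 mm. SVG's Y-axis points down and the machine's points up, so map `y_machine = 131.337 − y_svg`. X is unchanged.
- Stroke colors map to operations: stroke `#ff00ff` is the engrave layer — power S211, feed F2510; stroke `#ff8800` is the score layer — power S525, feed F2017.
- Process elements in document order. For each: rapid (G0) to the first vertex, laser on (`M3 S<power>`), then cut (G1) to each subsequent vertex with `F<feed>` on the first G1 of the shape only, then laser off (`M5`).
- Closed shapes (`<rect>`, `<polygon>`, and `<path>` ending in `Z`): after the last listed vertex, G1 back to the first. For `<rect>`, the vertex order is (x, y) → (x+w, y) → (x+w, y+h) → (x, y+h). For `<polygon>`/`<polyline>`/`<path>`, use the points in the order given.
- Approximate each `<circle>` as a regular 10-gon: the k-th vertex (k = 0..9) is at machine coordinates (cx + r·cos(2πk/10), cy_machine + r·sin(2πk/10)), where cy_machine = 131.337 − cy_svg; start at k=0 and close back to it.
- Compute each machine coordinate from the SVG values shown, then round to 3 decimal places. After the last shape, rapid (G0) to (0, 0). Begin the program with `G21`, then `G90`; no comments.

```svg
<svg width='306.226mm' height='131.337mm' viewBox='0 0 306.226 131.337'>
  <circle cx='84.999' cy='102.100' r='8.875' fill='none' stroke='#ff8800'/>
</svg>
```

G21
G90
G0 X93.874 Y29.237
M3 S525
G1 X92.179 Y34.454 F2017
G1 X87.742 Y37.678
G1 X82.256 Y37.678
G1 X77.819 Y34.454
G1 X76.124 Y29.237
G1 X77.819 Y24.020
G1 X82.256 Y20.796
G1 X87.742 Y20.796
G1 X92.179 Y24.020
G1 X93.874 Y29.237
M5
G0 X0.000 Y0.000

1 u = 1 mm; y_m = 131.337 − y.

[1] `<circle>` circle, #ff8800→score S525 F2017: (93.874,29.237) → (92.179,34.454) → (87.742,37.678) → (82.256,37.678) → (77.819,34.454) → (76.124,29.237) → (77.819,24.020) → (82.256,20.796) → (87.742,20.796) → (92.179,24.020) → (93.874,29.237) (closed)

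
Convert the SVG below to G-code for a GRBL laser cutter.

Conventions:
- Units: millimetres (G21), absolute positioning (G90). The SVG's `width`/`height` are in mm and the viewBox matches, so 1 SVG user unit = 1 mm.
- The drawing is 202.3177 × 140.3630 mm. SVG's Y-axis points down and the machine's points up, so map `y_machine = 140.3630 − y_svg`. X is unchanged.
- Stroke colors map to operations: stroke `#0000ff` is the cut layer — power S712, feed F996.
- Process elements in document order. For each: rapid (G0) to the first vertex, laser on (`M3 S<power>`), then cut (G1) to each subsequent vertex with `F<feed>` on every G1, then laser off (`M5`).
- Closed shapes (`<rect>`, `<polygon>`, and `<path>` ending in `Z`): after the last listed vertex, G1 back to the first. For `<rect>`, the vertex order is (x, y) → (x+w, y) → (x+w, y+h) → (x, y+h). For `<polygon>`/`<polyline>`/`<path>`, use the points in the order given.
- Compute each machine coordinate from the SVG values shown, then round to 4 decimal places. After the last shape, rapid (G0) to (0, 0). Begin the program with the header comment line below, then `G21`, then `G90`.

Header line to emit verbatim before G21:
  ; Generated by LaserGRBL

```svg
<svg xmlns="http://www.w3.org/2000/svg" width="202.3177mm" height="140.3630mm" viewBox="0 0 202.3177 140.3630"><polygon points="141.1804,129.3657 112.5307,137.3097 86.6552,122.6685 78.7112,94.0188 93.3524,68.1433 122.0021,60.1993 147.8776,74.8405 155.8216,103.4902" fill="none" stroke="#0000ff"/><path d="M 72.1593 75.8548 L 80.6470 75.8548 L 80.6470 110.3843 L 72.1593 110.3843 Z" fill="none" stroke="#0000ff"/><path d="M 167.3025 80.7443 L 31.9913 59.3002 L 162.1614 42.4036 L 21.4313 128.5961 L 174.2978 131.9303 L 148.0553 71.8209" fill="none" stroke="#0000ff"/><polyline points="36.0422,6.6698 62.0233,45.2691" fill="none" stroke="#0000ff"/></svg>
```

viewBox `0 0 202.3177 140.3630` with mm width/height → 1 unit = 1 mm. Flip: y_m = 140.3630 − y_svg.

**Shape 1** — `<polygon>` regular polygon, stroke `#0000ff` → cut (S712, F996). Machine vertices: (141.1804,10.9973) → (112.5307,3.0533) → (86.6552,17.6945) → (78.7112,46.3442) → (93.3524,72.2197) → (122.0021,80.1637) → (147.8776,65.5225) → (155.8216,36.8728) → (141.1804,10.9973). Closed: final G1 returns to the first vertex.

**Shape 2** — `<path>` rectangle, stroke `#0000ff` → cut (S712, F996). Machine vertices: (72.1593,64.5082) → (80.6470,64.5082) → (80.6470,29.9787) → (72.1593,29.9787) → (72.1593,64.5082). Closed: final G1 returns to the first vertex.

**Shape 3** — `<path>` open polyline, stroke `#0000ff` → cut (S712, F996). Machine vertices: (167.3025,59.6187) → (31.9913,81.0628) → (162.1614,97.9594) → (21.4313,11.7669) → (174.2978,8.4327) → (148.0553,68.5421). Open path.

**Shape 4** — `<polyline>` line segment, stroke `#0000ff` → cut (S712, F996). Machine vertices: (36.0422,133.6932) → (62.0233,95.0939). Open path.

; Generated by LaserGRBL
G21
G90
G0 X141.1804 Y10.9973
M3 S712
G1 X112.5307 Y3.0533 F996
G1 X86.6552 Y17.6945 F996
G1 X78.7112 Y46.3442 F996
G1 X93.3524 Y72.2197 F996
G1 X122.0021 Y80.1637 F996
G1 X147.8776 Y65.5225 F996
G1 X155.8216 Y36.8728 F996
G1 X141.1804 Y10.9973 F996
M5
G0 X72.1593 Y64.5082
M3 S712
G1 X80.6470 Y64.5082 F996
G1 X80.6470 Y29.9787 F996
G1 X72.1593 Y29.9787 F996
G1 X72.1593 Y64.5082 F996
M5
G0 X167.3025 Y59.6187
M3 S712
G1 X31.9913 Y81.0628 F996
G1 X162.1614 Y97.9594 F996
G1 X21.4313 Y11.7669 F996
G1 X174.2978 Y8.4327 F996
G1 X148.0553 Y68.5421 F996
M5
G0 X36.0422 Y133.6932
M3 S712
G1 X62.0233 Y95.0939 F996
M5
G0 X0.0000 Y0.0000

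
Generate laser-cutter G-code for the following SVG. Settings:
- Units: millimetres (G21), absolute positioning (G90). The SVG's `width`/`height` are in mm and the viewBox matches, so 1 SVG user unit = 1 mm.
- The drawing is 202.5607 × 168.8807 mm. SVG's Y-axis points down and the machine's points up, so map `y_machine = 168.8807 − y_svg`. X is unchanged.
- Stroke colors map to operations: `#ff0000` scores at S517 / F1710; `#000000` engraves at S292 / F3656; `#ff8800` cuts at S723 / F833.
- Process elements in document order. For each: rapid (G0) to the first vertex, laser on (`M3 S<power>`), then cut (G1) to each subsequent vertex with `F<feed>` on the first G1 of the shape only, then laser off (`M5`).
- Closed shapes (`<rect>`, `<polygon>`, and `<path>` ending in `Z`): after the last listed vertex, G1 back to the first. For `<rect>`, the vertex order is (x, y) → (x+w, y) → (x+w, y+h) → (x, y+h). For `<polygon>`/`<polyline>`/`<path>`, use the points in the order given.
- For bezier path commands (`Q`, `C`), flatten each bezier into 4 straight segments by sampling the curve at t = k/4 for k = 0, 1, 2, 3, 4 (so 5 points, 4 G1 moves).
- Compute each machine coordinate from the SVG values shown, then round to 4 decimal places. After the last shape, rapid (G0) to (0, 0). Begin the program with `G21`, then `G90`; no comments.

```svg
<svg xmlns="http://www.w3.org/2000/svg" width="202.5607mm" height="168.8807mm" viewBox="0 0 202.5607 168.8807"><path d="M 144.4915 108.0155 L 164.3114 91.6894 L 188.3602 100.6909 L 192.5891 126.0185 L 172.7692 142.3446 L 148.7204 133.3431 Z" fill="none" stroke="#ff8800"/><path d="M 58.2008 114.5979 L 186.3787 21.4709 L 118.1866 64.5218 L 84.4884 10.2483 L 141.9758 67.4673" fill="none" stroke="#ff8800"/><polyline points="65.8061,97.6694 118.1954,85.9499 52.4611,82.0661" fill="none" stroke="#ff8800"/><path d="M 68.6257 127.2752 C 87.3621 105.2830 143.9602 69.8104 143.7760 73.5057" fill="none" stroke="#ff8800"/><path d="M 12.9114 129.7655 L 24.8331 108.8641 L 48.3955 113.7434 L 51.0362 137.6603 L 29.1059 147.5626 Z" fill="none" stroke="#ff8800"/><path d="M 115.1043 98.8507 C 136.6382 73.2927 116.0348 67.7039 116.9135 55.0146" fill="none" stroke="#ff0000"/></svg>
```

G21
G90
G0 X144.4915 Y60.8652
M3 S723
G1 X164.3114 Y77.1913 F833
G1 X188.3602 Y68.1898
G1 X192.5891 Y42.8622
G1 X172.7692 Y26.5361
G1 X148.7204 Y35.5376
G1 X144.4915 Y60.8652
M5
G0 X58.2008 Y54.2828
M3 S723
G1 X186.3787 Y147.4098 F833
G1 X118.1866 Y104.3589
G1 X84.4884 Y158.6324
G1 X141.9758 Y101.4134
M5
G0 X65.8061 Y71.2113
M3 S723
G1 X118.1954 Y82.9308 F833
G1 X52.4611 Y86.8146
M5
G0 X68.6257 Y41.6055
M3 S723
G1 X88.2983 Y59.8046 F833
G1 X113.2961 Y78.1231
G1 X134.7463 Y91.6251
G1 X143.7760 Y95.3750
M5
G0 X12.9114 Y39.1152
M3 S723
G1 X24.8331 Y60.0166 F833
G1 X48.3955 Y55.1373
G1 X51.0362 Y31.2204
G1 X29.1059 Y21.3181
G1 X12.9114 Y39.1152
M5
G0 X115.1043 Y70.0300
M3 S517
G1 X124.3480 Y85.8772 F1710
G1 X123.7546 Y96.7738
G1 X119.2883 Y105.2575
G1 X116.9135 Y113.8661
M5
G0 X0.0000 Y0.0000

Since the viewBox matches the mm dimensions, user units are millimetres directly. The only transform is the Y-flip y_m = 168.8807 − y_svg.

Shape 1 is a regular polygon drawn with `<path>`. Its stroke #ff8800 means cut at S723, F833. After flipping Y the toolpath is (144.4915,60.8652) → (164.3114,77.1913) → (188.3602,68.1898) → (192.5891,42.8622) → (172.7692,26.5361) → (148.7204,35.5376) → (144.4915,60.8652), returning to the start.

Shape 2 is a open polyline drawn with `<path>`. Its stroke #ff8800 means cut at S723, F833. After flipping Y the toolpath is (58.2008,54.2828) → (186.3787,147.4098) → (118.1866,104.3589) → (84.4884,158.6324) → (141.9758,101.4134).

Shape 3 is a open polyline drawn with `<polyline>`. Its stroke #ff8800 means cut at S723, F833. After flipping Y the toolpath is (65.8061,71.2113) → (118.1954,82.9308) → (52.4611,86.8146).

Shape 4 is a cubic bezier drawn with `<path>`. Its stroke #ff8800 means cut at S723, F833. After flipping Y the toolpath is (68.6257,41.6055) → (88.2983,59.8046) → (113.2961,78.1231) → (134.7463,91.6251) → (143.7760,95.3750).

Shape 5 is a regular polygon drawn with `<path>`. Its stroke #ff8800 means cut at S723, F833. After flipping Y the toolpath is (12.9114,39.1152) → (24.8331,60.0166) → (48.3955,55.1373) → (51.0362,31.2204) → (29.1059,21.3181) → (12.9114,39.1152), returning to the start.

Shape 6 is a cubic bezier drawn with `<path>`. Its stroke #ff0000 means score at S517, F1710. After flipping Y the toolpath is (115.1043,70.0300) → (124.3480,85.8772) → (123.7546,96.7738) → (119.2883,105.2575) → (116.9135,113.8661).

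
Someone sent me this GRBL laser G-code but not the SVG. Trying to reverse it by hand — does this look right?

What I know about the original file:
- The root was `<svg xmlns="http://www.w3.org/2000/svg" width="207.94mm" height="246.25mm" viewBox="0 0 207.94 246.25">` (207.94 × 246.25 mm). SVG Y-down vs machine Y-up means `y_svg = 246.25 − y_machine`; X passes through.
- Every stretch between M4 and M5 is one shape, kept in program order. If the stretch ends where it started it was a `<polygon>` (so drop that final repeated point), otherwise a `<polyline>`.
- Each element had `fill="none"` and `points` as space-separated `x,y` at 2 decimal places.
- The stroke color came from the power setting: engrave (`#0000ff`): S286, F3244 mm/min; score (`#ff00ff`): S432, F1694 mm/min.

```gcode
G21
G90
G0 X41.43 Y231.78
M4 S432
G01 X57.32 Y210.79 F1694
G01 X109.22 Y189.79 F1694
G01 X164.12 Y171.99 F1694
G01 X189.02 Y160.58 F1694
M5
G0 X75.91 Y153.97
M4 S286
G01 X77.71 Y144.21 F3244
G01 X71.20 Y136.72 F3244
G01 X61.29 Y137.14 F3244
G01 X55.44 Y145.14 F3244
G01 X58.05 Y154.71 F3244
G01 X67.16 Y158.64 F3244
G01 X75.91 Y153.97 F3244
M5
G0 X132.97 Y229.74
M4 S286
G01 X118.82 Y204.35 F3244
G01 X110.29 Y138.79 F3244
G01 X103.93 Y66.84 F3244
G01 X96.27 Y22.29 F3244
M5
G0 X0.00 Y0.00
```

<svg xmlns="http://www.w3.org/2000/svg" width="207.94mm" height="246.25mm" viewBox="0 0 207.94 246.25">
  <polyline points="41.43,14.47 57.32,35.46 109.22,56.46 164.12,74.26 189.02,85.67" fill="none" stroke="#ff00ff"/>
  <polygon points="75.91,92.28 77.71,102.04 71.20,109.53 61.29,109.11 55.44,101.11 58.05,91.54 67.16,87.61" fill="none" stroke="#0000ff"/>
  <polyline points="132.97,16.51 118.82,41.90 110.29,107.46 103.93,179.41 96.27,223.96" fill="none" stroke="#0000ff"/>
</svg>

Each laser-on run becomes one SVG element. Flip Y back into SVG space with y_svg = 246.25 − y_machine.

Run 1: power S432 maps to stroke `#ff00ff` (score). The run is open, so emit a `<polyline>` with points (Y-flipped): 41.43,14.47 57.32,35.46 109.22,56.46 164.12,74.26 189.02,85.67.

Run 2: power S286 maps to stroke `#0000ff` (engrave). The run returns to its start, so emit a `<polygon>` with points (Y-flipped): 75.91,92.28 77.71,102.04 71.20,109.53 61.29,109.11 55.44,101.11 58.05,91.54 67.16,87.61.

Run 3: power S286 maps to stroke `#0000ff` (engrave). The run is open, so emit a `<polyline>` with points (Y-flipped): 132.97,16.51 118.82,41.90 110.29,107.46 103.93,179.41 96.27,223.96.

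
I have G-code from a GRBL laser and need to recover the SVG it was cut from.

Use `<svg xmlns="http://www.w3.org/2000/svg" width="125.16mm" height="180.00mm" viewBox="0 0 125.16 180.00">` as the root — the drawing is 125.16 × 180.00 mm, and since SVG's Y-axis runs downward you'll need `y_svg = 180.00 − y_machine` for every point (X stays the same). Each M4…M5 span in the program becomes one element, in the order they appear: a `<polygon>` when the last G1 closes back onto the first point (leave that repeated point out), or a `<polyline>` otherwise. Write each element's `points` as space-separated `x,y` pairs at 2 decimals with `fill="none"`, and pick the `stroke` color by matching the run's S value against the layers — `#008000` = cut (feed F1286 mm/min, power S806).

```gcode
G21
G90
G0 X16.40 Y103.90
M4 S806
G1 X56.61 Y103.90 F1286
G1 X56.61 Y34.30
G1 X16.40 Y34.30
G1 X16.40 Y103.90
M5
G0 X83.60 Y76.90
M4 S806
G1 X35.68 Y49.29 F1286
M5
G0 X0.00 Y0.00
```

y_svg = 180.00 − y_m. Every run uses S806, so all elements get stroke `#008000` (cut).

[1] closed run; points: 16.40,76.10 56.61,76.10 56.61,145.70 16.40,145.70

[2] open run; points: 83.60,103.10 35.68,130.71

<svg xmlns="http://www.w3.org/2000/svg" width="125.16mm" height="180.00mm" viewBox="0 0 125.16 180.00">
  <polygon points="16.40,76.10 56.61,76.10 56.61,145.70 16.40,145.70" fill="none" stroke="#008000"/>
  <polyline points="83.60,103.10 35.68,130.71" fill="none" stroke="#008000"/>
</svg>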